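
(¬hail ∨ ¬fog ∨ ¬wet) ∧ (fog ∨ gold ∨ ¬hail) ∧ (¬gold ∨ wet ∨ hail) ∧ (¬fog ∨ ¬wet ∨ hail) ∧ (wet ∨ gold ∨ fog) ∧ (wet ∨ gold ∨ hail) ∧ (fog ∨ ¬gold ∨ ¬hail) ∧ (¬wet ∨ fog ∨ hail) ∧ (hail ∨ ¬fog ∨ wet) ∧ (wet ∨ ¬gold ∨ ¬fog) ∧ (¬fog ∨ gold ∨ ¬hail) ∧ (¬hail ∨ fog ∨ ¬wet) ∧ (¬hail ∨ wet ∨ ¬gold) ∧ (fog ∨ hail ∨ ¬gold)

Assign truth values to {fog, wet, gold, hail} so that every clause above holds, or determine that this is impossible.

UNSATISFIABLE

Suppose hail = False.
Suppose gold = False.
The clause (wet) is unit, so wet = True.
The clause (¬fog) is unit, so fog = False.
But (fog) is also a unit clause — contradiction.
Undo gold and try gold = True.
The clause (wet) is unit, so wet = True.
The clause (¬fog) is unit, so fog = False.
But (fog) is also a unit clause — contradiction.
Both values of gold lead to a conflict.
Undo hail and try hail = True.
Suppose fog = False.
The clause (gold) is unit, so gold = True.
But (¬gold) is also a unit clause — contradiction.
Undo fog and try fog = True.
The clause (¬wet) is unit, so wet = False.
The clause (¬gold) is unit, so gold = False.
But (gold) is also a unit clause — contradiction.
Both values of fog lead to a conflict.
Both values of hail lead to a conflict.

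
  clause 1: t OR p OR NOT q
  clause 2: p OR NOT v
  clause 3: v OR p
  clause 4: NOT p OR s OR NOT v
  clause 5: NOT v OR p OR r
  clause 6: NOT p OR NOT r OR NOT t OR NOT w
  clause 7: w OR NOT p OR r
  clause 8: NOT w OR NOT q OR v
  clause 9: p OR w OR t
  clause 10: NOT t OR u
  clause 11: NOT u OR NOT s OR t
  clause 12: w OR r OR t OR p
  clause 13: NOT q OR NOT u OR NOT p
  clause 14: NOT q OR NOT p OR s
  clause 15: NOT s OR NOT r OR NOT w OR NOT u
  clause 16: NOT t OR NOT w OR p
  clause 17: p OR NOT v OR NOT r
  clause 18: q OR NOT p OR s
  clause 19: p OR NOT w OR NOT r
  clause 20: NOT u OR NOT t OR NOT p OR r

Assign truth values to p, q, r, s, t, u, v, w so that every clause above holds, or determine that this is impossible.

p: true, q: false, r: true, s: true, t: true, u: true, v: true, w: false

Suppose p = true.
Suppose s = true.
Suppose w = false.
Unit clause (r) forces r = true.
Suppose t = true.
Unit clause (u) forces u = true.
Unit clause (NOT q) forces q = false.
All clauses hold; v can take either value.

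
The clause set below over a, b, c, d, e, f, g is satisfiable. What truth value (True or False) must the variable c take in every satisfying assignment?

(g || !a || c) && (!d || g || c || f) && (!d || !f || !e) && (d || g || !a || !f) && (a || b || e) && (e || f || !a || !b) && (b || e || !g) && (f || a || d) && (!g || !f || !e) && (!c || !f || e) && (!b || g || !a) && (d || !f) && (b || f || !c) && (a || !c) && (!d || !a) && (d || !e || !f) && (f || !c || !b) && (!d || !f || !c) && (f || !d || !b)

Suppose c = true.
Unit clause (a) forces a = true.
Unit clause (!d) forces d = false.
Unit clause (!f) forces f = false.
Unit clause (b) forces b = true.
That conflicts with the unit clause (!b).
So every satisfying assignment has c = False.

False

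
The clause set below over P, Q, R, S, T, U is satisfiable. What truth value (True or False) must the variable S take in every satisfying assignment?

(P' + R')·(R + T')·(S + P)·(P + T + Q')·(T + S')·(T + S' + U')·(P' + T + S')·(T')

False

Suppose S = 1.
(T) alone gives T = 1.
Now (T') is unsatisfied and unit — conflict.
So every satisfying assignment has S = False.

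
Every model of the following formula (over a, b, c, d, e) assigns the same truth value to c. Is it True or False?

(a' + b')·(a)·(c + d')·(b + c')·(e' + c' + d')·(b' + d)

Suppose c = 1.
Unit clause (a) forces a = 1.
Unit clause (b') forces b = 0.
That conflicts with the unit clause (b).
So every satisfying assignment has c = False.

False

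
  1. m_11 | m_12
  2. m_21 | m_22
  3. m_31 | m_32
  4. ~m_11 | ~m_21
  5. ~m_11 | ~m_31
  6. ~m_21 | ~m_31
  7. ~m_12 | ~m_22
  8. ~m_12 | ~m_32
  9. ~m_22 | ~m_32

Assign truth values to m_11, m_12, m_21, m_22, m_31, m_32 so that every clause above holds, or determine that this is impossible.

Suppose m_11 = 1.
Unit clause (~m_21) forces m_21 = 0.
Unit clause (m_22) forces m_22 = 1.
Unit clause (~m_31) forces m_31 = 0.
Unit clause (m_32) forces m_32 = 1.
That conflicts with the unit clause (~m_32).
That branch fails; take m_11 = 0 instead.
Unit clause (m_12) forces m_12 = 1.
Unit clause (~m_22) forces m_22 = 0.
Unit clause (m_21) forces m_21 = 1.
Unit clause (~m_31) forces m_31 = 0.
Unit clause (m_32) forces m_32 = 1.
That conflicts with the unit clause (~m_32).
Either choice for m_11 ends in contradiction.

UNSATISFIABLE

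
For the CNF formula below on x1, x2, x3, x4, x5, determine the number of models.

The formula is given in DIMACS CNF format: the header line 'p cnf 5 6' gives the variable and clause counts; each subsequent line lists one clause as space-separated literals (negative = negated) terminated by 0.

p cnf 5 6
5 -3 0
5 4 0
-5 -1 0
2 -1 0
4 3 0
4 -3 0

There are 2^5 = 32 truth assignments over (x1, x2, x3, x4, x5).
Split on x5. With x5 = True, the clauses containing x5 are satisfied and ¬x5 drops from the rest; 4 of the 2^4 = 16 assignments to the other variables satisfy what remains.
With x5 = False, by the same count on the reduced clause set, 3 assignments work.
Total: 4 + 3 = 7.

7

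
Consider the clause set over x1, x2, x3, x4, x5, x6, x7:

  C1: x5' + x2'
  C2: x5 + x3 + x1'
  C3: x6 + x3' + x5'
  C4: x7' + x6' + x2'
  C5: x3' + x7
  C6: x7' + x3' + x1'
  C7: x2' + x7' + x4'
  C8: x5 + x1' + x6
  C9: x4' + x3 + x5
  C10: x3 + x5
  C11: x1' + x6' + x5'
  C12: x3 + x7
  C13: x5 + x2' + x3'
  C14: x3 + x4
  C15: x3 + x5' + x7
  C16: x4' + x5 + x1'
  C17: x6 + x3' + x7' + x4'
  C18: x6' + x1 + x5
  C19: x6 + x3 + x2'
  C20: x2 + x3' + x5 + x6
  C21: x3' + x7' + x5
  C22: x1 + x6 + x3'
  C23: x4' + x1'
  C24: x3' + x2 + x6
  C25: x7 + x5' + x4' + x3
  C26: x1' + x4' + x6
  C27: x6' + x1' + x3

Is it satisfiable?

Yes

Case x5 = 1:
From the singleton clause (x2'), x2 = 0.
Case x6 = 1:
From the singleton clause (x1'), x1 = 0.
Case x3 = 0:
From the singleton clause (x7), x7 = 1.
From the singleton clause (x4), x4 = 1.
This assignment satisfies each clause.
A satisfying assignment: x1=0; x2=0; x3=0; x4=1; x5=1; x6=1; x7=1.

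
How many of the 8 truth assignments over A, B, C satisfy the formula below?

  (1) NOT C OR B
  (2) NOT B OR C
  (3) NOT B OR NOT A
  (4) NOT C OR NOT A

There are 2^3 = 8 truth assignments over (A, B, C).
Check each against the 4 clauses (columns in the order A, B, C):
  F F F  ✓ satisfies all
  F F T  ✗ fails (NOT C OR B)
  F T F  ✗ fails (NOT B OR C)
  F T T  ✓ satisfies all
  T F F  ✓ satisfies all
  T F T  ✗ fails (NOT C OR B)
  T T F  ✗ fails (NOT B OR C)
  T T T  ✗ fails (NOT B OR NOT A)
3 of the 8 rows are models.

3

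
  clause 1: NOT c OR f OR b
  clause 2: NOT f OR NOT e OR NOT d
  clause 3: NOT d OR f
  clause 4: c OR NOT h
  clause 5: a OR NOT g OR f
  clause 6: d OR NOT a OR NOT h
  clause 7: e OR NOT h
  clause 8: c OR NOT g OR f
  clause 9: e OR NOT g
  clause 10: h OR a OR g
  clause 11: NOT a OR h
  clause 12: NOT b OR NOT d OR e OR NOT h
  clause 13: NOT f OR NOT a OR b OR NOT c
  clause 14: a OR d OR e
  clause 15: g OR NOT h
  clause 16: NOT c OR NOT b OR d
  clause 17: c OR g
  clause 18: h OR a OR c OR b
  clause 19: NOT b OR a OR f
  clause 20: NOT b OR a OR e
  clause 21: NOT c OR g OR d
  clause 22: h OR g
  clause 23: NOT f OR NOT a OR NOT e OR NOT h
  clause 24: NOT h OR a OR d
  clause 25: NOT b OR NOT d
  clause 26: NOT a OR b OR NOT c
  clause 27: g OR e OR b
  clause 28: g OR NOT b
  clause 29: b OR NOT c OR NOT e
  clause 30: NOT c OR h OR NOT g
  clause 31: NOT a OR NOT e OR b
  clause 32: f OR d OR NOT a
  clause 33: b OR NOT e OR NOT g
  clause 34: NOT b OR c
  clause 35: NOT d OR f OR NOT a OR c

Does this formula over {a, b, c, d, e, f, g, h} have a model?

Case d = false:
Case c = true:
(NOT b) alone gives b = false.
(f) alone gives f = true.
(NOT a) alone gives a = false.
(e) alone gives e = true.
Now (NOT e) is unsatisfied and unit — conflict.
Backtrack on c: now try c = false.
(NOT h) alone gives h = false.
(NOT a) alone gives a = false.
(g) alone gives g = true.
(f) alone gives f = true.
(e) alone gives e = true.
(b) alone gives b = true.
Now (NOT b) is unsatisfied and unit — conflict.
Either choice for c ends in contradiction.
Backtrack on d: now try d = true.
(f) alone gives f = true.
(NOT e) alone gives e = false.
(NOT h) alone gives h = false.
(NOT g) alone gives g = false.
Now (g) is unsatisfied and unit — conflict.
Either choice for d ends in contradiction.
No assignment satisfies every clause.

No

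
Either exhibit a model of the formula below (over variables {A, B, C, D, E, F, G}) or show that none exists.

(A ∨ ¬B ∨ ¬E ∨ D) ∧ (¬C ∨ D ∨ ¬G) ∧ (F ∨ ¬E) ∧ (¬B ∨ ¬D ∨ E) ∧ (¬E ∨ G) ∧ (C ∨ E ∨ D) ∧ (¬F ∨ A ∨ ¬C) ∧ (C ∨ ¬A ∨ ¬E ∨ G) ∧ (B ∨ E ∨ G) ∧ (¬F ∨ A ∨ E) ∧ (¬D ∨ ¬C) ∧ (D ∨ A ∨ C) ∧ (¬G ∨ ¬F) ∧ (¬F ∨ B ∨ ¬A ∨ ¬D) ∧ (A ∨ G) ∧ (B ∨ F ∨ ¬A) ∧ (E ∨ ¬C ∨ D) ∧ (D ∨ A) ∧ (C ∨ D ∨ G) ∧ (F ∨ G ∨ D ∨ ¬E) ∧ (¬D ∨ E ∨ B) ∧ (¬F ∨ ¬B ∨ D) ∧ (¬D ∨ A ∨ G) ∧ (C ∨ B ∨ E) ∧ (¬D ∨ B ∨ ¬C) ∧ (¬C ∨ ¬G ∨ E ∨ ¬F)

UNSATISFIABLE

Suppose F = True.
From the singleton clause (¬G), G = False.
From the singleton clause (¬E), E = False.
From the singleton clause (B), B = True.
From the singleton clause (¬D), D = False.
That conflicts with the unit clause (D).
So F must be the other value — set F = False.
From the singleton clause (¬E), E = False.
Suppose B = False.
From the singleton clause (G), G = True.
From the singleton clause (¬A), A = False.
From the singleton clause (D), D = True.
That conflicts with the unit clause (¬D).
So B must be the other value — set B = True.
From the singleton clause (¬D), D = False.
From the singleton clause (C), C = True.
That conflicts with the unit clause (¬C).
Neither B = True nor B = False works.
Neither F = True nor F = False works.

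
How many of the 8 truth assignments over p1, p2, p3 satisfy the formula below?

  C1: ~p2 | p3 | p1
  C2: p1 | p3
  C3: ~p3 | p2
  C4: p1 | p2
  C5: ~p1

There are 2^3 = 8 truth assignments over (p1, p2, p3).
Split on p1. With p1 = 1, the clauses containing p1 are satisfied and ~p1 drops from the rest; 0 of the 2^2 = 4 assignments to the other variables satisfy what remains.
With p1 = 0, by the same count on the reduced clause set, 1 assignment works.
Total: 0 + 1 = 1.

1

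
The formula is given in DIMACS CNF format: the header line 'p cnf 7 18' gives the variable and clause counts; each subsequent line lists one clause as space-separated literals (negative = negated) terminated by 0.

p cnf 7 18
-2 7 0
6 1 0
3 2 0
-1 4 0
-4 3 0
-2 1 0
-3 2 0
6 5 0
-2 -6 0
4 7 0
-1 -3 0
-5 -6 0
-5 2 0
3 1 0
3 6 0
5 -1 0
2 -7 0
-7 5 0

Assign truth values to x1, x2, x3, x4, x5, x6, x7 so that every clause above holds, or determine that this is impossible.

UNSATISFIABLE

Try x2 = False.
Unit clause (x3) forces x3 = True.
Now (¬x3) is unsatisfied and unit — conflict.
Backtrack on x2: now try x2 = True.
Unit clause (x7) forces x7 = True.
Unit clause (x1) forces x1 = True.
Unit clause (x4) forces x4 = True.
Unit clause (x3) forces x3 = True.
Now (¬x3) is unsatisfied and unit — conflict.
Both values of x2 lead to a conflict.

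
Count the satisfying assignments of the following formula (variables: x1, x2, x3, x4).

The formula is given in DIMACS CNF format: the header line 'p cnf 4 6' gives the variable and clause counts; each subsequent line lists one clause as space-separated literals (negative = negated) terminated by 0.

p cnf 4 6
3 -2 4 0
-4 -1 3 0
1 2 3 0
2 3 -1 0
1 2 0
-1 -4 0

There are 2^4 = 16 truth assignments over (x1, x2, x3, x4).
Check each against the 6 clauses (columns in the order x1, x2, x3, x4):
  F F F F  ✗ fails (x1 ∨ x2 ∨ x3)
  F F F T  ✗ fails (x1 ∨ x2 ∨ x3)
  F F T F  ✗ fails (x1 ∨ x2)
  F F T T  ✗ fails (x1 ∨ x2)
  F T F F  ✗ fails (x3 ∨ ¬x2 ∨ x4)
  F T F T  ✓ satisfies all
  F T T F  ✓ satisfies all
  F T T T  ✓ satisfies all
  T F F F  ✗ fails (x2 ∨ x3 ∨ ¬x1)
  T F F T  ✗ fails (¬x4 ∨ ¬x1 ∨ x3)
  T F T F  ✓ satisfies all
  T F T T  ✗ fails (¬x1 ∨ ¬x4)
  T T F F  ✗ fails (x3 ∨ ¬x2 ∨ x4)
  T T F T  ✗ fails (¬x4 ∨ ¬x1 ∨ x3)
  T T T F  ✓ satisfies all
  T T T T  ✗ fails (¬x1 ∨ ¬x4)
5 of the 16 rows are models.

5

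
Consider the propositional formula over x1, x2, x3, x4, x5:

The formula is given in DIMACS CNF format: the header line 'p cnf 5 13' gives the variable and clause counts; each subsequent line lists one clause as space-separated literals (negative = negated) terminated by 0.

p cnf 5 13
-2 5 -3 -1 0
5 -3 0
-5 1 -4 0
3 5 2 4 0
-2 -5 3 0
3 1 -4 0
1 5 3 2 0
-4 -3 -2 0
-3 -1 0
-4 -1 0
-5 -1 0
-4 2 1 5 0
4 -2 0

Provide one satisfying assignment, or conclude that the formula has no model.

x1: False,  x2: False,  x3: True,  x4: False,  x5: True

Case x5 = True:
The clause (¬x1) is unit, so x1 = False.
The clause (¬x4) is unit, so x4 = False.
The clause (¬x2) is unit, so x2 = False.
Every clause is now satisfied; x3 is unconstrained.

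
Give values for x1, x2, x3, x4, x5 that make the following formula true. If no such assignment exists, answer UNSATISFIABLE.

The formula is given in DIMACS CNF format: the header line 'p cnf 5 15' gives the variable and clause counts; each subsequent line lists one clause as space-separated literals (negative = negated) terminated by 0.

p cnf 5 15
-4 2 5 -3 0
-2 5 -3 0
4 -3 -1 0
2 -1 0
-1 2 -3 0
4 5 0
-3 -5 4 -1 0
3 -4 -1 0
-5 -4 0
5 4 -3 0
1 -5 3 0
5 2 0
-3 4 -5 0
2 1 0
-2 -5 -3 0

Suppose x2 = True.
Suppose x5 = True.
The clause (¬x4) is unit, so x4 = False.
The clause (¬x3) is unit, so x3 = False.
The clause (x1) is unit, so x1 = True.
All clauses are satisfied.

x1: True,  x2: True,  x3: False,  x4: False,  x5: True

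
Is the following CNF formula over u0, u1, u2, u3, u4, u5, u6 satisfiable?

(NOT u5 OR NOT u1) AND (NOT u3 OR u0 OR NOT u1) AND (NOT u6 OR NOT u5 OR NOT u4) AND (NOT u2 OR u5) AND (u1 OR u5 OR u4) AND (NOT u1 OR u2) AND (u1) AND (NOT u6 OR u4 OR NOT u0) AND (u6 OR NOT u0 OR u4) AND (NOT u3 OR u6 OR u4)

From the singleton clause (u1), u1 = true.
From the singleton clause (NOT u5), u5 = false.
From the singleton clause (NOT u2), u2 = false.
That conflicts with the unit clause (u2).
No assignment satisfies every clause.

Unsatisfiable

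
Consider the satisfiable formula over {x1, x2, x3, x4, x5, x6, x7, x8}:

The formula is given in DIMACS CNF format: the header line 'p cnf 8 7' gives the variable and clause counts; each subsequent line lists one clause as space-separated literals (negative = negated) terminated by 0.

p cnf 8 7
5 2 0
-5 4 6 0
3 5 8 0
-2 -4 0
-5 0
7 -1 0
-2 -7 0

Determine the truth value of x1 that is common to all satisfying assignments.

Suppose x1 = True.
From the singleton clause (¬x5), x5 = False.
From the singleton clause (x2), x2 = True.
From the singleton clause (¬x4), x4 = False.
From the singleton clause (x7), x7 = True.
But (¬x7) is also a unit clause — contradiction.
So every satisfying assignment has x1 = False.

False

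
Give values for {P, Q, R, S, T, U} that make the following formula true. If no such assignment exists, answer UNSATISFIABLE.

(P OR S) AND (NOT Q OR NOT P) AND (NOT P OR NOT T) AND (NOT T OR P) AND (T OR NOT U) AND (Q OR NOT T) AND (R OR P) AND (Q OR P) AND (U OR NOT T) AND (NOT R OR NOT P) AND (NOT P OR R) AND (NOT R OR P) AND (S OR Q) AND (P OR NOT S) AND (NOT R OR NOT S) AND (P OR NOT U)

Case P = true:
(NOT Q) alone gives Q = false.
(NOT T) alone gives T = false.
(NOT U) alone gives U = false.
(NOT R) alone gives R = false.
Now (R) is unsatisfied and unit — conflict.
Undo P and try P = false.
(S) alone gives S = true.
Now (NOT S) is unsatisfied and unit — conflict.
Neither P = true nor P = false works.

UNSATISFIABLE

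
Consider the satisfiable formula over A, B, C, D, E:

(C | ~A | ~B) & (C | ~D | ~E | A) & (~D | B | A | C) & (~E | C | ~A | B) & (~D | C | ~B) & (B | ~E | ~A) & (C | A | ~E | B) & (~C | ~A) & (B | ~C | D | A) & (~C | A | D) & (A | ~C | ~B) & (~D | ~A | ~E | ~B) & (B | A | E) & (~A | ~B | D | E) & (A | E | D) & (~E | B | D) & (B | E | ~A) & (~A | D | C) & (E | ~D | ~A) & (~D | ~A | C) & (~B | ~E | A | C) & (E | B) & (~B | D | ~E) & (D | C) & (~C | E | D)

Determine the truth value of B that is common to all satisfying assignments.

False

Suppose B = 1.
Branch on C: set C = 1.
(~A) alone gives A = 0.
Now (A) is unsatisfied and unit — conflict.
Undo C and try C = 0.
(~A) alone gives A = 0.
(~D) alone gives D = 0.
Now (D) is unsatisfied and unit — conflict.
Either choice for C ends in contradiction.
So every satisfying assignment has B = False.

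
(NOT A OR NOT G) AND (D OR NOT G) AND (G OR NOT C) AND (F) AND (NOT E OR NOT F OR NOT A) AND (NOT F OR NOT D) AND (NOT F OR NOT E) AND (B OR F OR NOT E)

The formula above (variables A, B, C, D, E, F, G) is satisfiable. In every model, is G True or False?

Suppose G = true.
(NOT A) alone gives A = false.
(D) alone gives D = true.
(F) alone gives F = true.
Now (NOT F) is unsatisfied and unit — conflict.
So every satisfying assignment has G = False.

False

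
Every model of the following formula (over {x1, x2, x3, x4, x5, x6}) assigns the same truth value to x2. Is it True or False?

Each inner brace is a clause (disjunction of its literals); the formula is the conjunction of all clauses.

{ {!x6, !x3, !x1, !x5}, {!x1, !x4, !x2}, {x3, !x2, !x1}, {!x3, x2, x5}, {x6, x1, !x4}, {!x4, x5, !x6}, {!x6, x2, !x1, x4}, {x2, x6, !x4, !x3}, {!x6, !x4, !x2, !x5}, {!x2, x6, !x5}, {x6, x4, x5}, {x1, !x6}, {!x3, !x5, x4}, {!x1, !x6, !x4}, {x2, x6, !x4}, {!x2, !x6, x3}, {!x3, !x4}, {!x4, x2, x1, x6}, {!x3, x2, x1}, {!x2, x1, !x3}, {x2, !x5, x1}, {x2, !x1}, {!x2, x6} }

True

Suppose x2 = false.
Unit clause (!x1) forces x1 = false.
Unit clause (!x6) forces x6 = false.
Unit clause (!x4) forces x4 = false.
Unit clause (x5) forces x5 = true.
But (!x5) is also a unit clause — contradiction.
So every satisfying assignment has x2 = True.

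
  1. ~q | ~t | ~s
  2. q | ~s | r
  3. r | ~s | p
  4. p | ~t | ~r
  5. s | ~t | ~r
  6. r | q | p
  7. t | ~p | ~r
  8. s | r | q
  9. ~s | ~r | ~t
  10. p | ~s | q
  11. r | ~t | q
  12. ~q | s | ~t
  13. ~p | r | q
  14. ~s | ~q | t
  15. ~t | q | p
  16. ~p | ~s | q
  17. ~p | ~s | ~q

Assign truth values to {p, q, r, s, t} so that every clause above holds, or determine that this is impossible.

Suppose q = 1.
Suppose t = 0.
Unit clause (~s) forces s = 0.
Suppose p = 0.
No clause remains; r is free.

p ↦ 0,  q ↦ 1,  r ↦ 0,  s ↦ 0,  t ↦ 0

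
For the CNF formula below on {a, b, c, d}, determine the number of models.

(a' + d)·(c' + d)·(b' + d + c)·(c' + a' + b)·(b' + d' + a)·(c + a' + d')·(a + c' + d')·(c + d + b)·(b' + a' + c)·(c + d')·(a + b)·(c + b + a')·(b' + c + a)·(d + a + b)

There are 2^4 = 16 truth assignments over (a, b, c, d).
Check each against the 14 clauses (columns in the order a, b, c, d):
  F F F F  ✗ fails (c + d + b)
  F F F T  ✗ fails (c + d')
  F F T F  ✗ fails (c' + d)
  F F T T  ✗ fails (a + c' + d')
  F T F F  ✗ fails (b' + d + c)
  F T F T  ✗ fails (b' + d' + a)
  F T T F  ✗ fails (c' + d)
  F T T T  ✗ fails (b' + d' + a)
  T F F F  ✗ fails (a' + d)
  T F F T  ✗ fails (c + a' + d')
  T F T F  ✗ fails (a' + d)
  T F T T  ✗ fails (c' + a' + b)
  T T F F  ✗ fails (a' + d)
  T T F T  ✗ fails (c + a' + d')
  T T T F  ✗ fails (a' + d)
  T T T T  ✓ satisfies all
1 of the 16 rows is a model.

1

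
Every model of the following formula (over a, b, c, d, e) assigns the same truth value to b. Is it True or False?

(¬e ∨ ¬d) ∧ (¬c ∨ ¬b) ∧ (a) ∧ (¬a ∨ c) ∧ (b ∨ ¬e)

Suppose b = True.
The clause (¬c) is unit, so c = False.
The clause (a) is unit, so a = True.
But (¬a) is also a unit clause — contradiction.
So every satisfying assignment has b = False.

False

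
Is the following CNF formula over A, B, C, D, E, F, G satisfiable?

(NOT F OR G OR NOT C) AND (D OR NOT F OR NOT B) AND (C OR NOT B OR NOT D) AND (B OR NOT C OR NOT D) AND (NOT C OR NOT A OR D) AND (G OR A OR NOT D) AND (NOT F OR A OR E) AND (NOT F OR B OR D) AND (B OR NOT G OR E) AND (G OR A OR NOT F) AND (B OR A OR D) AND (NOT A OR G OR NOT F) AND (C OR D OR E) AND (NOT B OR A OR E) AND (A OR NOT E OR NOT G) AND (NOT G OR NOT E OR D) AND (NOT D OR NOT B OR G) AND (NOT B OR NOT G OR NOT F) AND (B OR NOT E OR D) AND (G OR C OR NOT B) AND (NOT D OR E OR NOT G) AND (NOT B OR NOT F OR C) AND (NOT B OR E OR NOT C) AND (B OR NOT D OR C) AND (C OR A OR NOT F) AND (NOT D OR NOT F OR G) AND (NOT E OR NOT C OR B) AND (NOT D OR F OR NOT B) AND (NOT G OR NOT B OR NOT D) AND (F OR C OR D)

Yes

Case F = false:
Case D = false:
(C) alone gives C = true.
(NOT A) alone gives A = false.
(B) alone gives B = true.
(E) alone gives E = true.
(NOT G) alone gives G = false.
This assignment satisfies each clause.
A satisfying assignment: A: false; B: true; C: true; D: false; E: true; F: false; G: false.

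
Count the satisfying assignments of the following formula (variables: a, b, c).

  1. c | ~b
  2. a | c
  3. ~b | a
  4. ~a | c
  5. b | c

There are 2^3 = 8 truth assignments over (a, b, c).
Split on a. With a = 1, the clauses containing a are satisfied and ~a drops from the rest; 2 of the 2^2 = 4 assignments to the other variables satisfy what remains.
With a = 0, by the same count on the reduced clause set, 1 assignment works.
(One model: a=F, b=F, c=T.)
Total: 2 + 1 = 3.

3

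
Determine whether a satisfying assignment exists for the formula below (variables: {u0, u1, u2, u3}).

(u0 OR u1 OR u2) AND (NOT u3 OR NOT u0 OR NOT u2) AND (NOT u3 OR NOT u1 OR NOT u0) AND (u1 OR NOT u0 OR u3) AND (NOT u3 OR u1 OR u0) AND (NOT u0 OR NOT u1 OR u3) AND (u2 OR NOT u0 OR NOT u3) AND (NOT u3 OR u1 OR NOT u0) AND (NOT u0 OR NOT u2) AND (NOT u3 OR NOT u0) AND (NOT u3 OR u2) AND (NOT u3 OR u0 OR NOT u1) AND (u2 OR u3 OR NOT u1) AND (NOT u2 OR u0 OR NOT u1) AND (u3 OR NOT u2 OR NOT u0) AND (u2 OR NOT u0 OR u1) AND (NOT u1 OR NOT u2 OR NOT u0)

Try u0 = false.
Try u1 = false.
(u2) alone gives u2 = true.
(NOT u3) alone gives u3 = false.
Every clause now holds.
A satisfying assignment: u0: false,  u1: false,  u2: true,  u3: false.

Yes, satisfiable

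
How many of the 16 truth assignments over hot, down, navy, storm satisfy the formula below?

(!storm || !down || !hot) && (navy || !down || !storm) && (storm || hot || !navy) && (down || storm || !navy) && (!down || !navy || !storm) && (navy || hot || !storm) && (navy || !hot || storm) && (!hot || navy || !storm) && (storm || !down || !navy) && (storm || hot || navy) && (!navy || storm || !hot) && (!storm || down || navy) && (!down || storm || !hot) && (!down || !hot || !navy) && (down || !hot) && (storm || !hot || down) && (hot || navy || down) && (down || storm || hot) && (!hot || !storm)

There are 2^4 = 16 truth assignments over (hot, down, navy, storm).
Split on down. With down = true, the clauses containing down are satisfied and !down drops from the rest; 0 of the 2^3 = 8 assignments to the other variables satisfy what remains.
With down = false, by the same count on the reduced clause set, 1 assignment works.
Total: 0 + 1 = 1.

1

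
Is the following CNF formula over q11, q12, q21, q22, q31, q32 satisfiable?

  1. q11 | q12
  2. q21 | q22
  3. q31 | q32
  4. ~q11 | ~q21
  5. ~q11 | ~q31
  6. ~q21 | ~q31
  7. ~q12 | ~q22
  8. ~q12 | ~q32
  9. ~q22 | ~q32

No, unsatisfiable

Case q11 = 1:
(~q21) alone gives q21 = 0.
(q22) alone gives q22 = 1.
(~q31) alone gives q31 = 0.
(q32) alone gives q32 = 1.
That conflicts with the unit clause (~q32).
So q11 must be the other value — set q11 = 0.
(q12) alone gives q12 = 1.
(~q22) alone gives q22 = 0.
(q21) alone gives q21 = 1.
(~q31) alone gives q31 = 0.
(q32) alone gives q32 = 1.
That conflicts with the unit clause (~q32).
Both values of q11 lead to a conflict.
No assignment satisfies every clause.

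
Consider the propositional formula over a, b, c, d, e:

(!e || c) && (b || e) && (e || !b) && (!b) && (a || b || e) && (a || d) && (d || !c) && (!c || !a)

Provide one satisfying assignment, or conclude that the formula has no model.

From the singleton clause (!b), b = false.
From the singleton clause (e), e = true.
From the singleton clause (c), c = true.
From the singleton clause (d), d = true.
From the singleton clause (!a), a = false.
This assignment satisfies each clause.

a=false; b=false; c=true; d=true; e=true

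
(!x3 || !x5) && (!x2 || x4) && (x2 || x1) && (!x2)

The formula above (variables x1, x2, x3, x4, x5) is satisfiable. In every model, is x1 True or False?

True

Suppose x1 = false.
The clause (x2) is unit, so x2 = true.
That conflicts with the unit clause (!x2).
So every satisfying assignment has x1 = True.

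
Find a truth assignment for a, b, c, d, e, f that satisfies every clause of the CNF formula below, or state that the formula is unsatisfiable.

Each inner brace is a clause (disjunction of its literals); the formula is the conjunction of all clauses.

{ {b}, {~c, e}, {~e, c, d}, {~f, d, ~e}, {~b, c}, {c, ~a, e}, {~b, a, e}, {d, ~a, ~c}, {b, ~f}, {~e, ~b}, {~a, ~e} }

UNSATISFIABLE

From the singleton clause (b), b = 1.
From the singleton clause (c), c = 1.
From the singleton clause (e), e = 1.
Now (~e) is unsatisfied and unit — conflict.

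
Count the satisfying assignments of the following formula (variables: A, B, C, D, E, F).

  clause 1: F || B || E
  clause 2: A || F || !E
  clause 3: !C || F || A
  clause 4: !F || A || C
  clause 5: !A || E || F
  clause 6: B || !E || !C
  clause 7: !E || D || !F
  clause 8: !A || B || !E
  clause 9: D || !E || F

19

There are 2^6 = 64 truth assignments over (A, B, C, D, E, F).
Split on A. With A = true, the clauses containing A are satisfied and !A drops from the rest; 12 of the 2^5 = 32 assignments to the other variables satisfy what remains.
With A = false, by the same count on the reduced clause set, 7 assignments work.
Total: 12 + 7 = 19.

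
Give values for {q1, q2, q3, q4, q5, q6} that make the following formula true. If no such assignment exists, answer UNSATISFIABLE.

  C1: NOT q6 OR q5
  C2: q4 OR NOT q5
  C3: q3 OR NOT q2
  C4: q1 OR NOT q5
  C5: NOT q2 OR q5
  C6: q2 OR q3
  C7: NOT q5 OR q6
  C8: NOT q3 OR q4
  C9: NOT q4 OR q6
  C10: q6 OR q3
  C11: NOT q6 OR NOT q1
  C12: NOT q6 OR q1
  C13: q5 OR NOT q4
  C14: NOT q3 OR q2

Branch on q6: set q6 = false.
From the singleton clause (NOT q5), q5 = false.
From the singleton clause (NOT q2), q2 = false.
From the singleton clause (q3), q3 = true.
That conflicts with the unit clause (NOT q3).
That branch fails; take q6 = true instead.
From the singleton clause (q5), q5 = true.
From the singleton clause (q4), q4 = true.
From the singleton clause (q1), q1 = true.
That conflicts with the unit clause (NOT q1).
Neither q6 = true nor q6 = false works.

UNSATISFIABLE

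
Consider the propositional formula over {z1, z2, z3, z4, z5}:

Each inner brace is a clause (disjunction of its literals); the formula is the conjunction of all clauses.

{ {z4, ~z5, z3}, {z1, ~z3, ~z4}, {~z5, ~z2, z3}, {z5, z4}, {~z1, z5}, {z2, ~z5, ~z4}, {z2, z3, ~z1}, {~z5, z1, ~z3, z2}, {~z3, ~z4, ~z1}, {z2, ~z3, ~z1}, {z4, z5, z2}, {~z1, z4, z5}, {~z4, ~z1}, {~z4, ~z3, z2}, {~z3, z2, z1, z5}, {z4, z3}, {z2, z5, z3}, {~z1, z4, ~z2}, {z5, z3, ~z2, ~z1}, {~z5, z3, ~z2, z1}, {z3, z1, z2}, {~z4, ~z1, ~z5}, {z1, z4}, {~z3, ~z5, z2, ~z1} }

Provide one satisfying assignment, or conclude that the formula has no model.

z1=0,  z2=1,  z3=0,  z4=1,  z5=0

Suppose z5 = 0.
From the singleton clause (z4), z4 = 1.
From the singleton clause (~z1), z1 = 0.
From the singleton clause (~z3), z3 = 0.
From the singleton clause (z2), z2 = 1.
This assignment satisfies each clause.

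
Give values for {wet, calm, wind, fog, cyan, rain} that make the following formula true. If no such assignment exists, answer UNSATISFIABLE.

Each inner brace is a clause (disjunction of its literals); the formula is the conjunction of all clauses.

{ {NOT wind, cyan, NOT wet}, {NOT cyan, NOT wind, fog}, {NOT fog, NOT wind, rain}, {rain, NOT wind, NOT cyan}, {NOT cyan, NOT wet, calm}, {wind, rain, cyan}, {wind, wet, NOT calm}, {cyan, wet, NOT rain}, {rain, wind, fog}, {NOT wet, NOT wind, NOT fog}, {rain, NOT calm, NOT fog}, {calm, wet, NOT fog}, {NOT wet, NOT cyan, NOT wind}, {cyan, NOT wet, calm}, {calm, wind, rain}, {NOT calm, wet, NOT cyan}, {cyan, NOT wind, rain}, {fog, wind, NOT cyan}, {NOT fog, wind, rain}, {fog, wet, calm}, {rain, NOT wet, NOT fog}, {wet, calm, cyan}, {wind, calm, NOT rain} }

wet ↦ true, calm ↦ true, wind ↦ false, fog ↦ true, cyan ↦ false, rain ↦ true

Suppose wind = false.
Suppose rain = true.
From the singleton clause (calm), calm = true.
From the singleton clause (wet), wet = true.
Suppose fog = true.
No clause remains; cyan is free.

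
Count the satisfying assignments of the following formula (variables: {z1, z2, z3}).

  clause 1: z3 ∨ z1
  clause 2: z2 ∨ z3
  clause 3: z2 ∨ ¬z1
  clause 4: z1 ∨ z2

3

There are 2^3 = 8 truth assignments over (z1, z2, z3).
Check each against the 4 clauses (columns in the order z1, z2, z3):
  F F F  ✗ fails (z3 ∨ z1)
  F F T  ✗ fails (z1 ∨ z2)
  F T F  ✗ fails (z3 ∨ z1)
  F T T  ✓ satisfies all
  T F F  ✗ fails (z2 ∨ z3)
  T F T  ✗ fails (z2 ∨ ¬z1)
  T T F  ✓ satisfies all
  T T T  ✓ satisfies all
3 of the 8 rows are models.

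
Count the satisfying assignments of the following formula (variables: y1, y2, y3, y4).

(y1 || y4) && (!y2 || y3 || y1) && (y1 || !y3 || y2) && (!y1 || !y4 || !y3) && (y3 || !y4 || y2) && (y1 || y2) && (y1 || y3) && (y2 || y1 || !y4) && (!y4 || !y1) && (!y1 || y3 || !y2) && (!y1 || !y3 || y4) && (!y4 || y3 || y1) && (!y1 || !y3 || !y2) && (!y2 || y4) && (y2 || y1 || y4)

There are 2^4 = 16 truth assignments over (y1, y2, y3, y4).
Check each against the 15 clauses (columns in the order y1, y2, y3, y4):
  F F F F  ✗ fails (y1 || y4)
  F F F T  ✗ fails (y3 || !y4 || y2)
  F F T F  ✗ fails (y1 || y4)
  F F T T  ✗ fails (y1 || !y3 || y2)
  F T F F  ✗ fails (y1 || y4)
  F T F T  ✗ fails (!y2 || y3 || y1)
  F T T F  ✗ fails (y1 || y4)
  F T T T  ✓ satisfies all
  T F F F  ✓ satisfies all
  T F F T  ✗ fails (y3 || !y4 || y2)
  T F T F  ✗ fails (!y1 || !y3 || y4)
  T F T T  ✗ fails (!y1 || !y4 || !y3)
  T T F F  ✗ fails (!y1 || y3 || !y2)
  T T F T  ✗ fails (!y4 || !y1)
  T T T F  ✗ fails (!y1 || !y3 || y4)
  T T T T  ✗ fails (!y1 || !y4 || !y3)
2 of the 16 rows are models.

2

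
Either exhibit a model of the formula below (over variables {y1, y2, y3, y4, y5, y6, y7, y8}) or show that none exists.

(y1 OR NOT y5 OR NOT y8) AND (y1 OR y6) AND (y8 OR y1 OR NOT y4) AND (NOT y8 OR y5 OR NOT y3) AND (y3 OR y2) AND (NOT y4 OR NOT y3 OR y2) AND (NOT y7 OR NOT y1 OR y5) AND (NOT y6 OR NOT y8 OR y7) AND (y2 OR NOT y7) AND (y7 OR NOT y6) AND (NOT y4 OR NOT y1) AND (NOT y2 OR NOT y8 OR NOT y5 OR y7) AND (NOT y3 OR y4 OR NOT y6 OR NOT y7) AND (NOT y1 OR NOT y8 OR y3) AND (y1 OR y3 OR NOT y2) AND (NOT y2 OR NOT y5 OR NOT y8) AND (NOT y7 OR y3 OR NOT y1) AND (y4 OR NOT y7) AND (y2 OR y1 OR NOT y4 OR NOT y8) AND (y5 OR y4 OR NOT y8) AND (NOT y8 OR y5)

Branch on y1: set y1 = true.
Unit clause (NOT y4) forces y4 = false.
Unit clause (NOT y7) forces y7 = false.
Unit clause (NOT y6) forces y6 = false.
Branch on y3: set y3 = false.
Unit clause (y2) forces y2 = true.
Unit clause (NOT y8) forces y8 = false.
All clauses hold; y5 can take either value.

y1 ↦ true; y2 ↦ true; y3 ↦ false; y4 ↦ false; y5 ↦ true; y6 ↦ false; y7 ↦ false; y8 ↦ false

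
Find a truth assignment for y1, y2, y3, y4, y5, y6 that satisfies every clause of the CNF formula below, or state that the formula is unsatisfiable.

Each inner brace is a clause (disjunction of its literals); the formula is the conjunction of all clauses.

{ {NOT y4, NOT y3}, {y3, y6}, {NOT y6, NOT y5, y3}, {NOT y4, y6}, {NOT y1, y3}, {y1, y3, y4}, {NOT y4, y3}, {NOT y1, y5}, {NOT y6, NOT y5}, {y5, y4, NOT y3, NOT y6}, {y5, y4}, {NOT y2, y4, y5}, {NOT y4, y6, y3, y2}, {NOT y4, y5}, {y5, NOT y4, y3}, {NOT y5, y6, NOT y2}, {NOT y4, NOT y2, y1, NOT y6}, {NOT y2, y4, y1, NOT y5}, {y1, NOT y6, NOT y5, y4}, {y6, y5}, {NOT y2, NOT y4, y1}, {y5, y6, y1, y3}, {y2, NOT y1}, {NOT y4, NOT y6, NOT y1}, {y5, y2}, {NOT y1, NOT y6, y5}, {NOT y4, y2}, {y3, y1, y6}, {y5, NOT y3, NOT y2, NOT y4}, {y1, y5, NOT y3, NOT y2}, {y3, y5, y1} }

y1 ↦ false,  y2 ↦ false,  y3 ↦ true,  y4 ↦ false,  y5 ↦ true,  y6 ↦ false

Suppose y4 = false.
From the singleton clause (y5), y5 = true.
From the singleton clause (NOT y6), y6 = false.
From the singleton clause (y3), y3 = true.
From the singleton clause (NOT y2), y2 = false.
From the singleton clause (NOT y1), y1 = false.
All clauses are satisfied.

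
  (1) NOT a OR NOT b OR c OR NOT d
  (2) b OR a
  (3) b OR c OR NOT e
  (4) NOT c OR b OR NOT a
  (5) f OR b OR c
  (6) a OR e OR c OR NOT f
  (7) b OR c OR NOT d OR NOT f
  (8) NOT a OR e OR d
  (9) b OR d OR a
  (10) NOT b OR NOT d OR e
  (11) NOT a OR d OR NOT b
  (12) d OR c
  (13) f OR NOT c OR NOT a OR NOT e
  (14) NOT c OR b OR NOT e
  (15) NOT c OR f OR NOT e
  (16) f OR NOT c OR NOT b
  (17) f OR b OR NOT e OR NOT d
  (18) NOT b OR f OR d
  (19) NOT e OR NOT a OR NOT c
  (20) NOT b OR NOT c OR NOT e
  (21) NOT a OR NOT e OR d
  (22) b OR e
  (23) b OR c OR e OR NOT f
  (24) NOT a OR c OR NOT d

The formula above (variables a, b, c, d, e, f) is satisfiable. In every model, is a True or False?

Suppose a = true.
Case c = false:
From the singleton clause (d), d = true.
But (NOT d) is also a unit clause — contradiction.
Undo c and try c = true.
From the singleton clause (b), b = true.
From the singleton clause (d), d = true.
From the singleton clause (e), e = true.
But (NOT e) is also a unit clause — contradiction.
Either choice for c ends in contradiction.
So every satisfying assignment has a = False.

False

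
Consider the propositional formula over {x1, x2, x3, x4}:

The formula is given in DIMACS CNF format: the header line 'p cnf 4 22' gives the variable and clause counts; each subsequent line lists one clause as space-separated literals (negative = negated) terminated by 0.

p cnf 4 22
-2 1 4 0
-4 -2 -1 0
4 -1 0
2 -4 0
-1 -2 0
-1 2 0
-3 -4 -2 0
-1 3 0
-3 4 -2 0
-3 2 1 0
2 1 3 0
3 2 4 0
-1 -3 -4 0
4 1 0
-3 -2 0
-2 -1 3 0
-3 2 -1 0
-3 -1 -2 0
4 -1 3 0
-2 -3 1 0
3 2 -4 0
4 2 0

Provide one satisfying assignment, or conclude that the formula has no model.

x1 ↦ False; x2 ↦ True; x3 ↦ False; x4 ↦ True

Suppose x4 = True.
Unit clause (x2) forces x2 = True.
Unit clause (¬x1) forces x1 = False.
Unit clause (¬x3) forces x3 = False.
This assignment satisfies each clause.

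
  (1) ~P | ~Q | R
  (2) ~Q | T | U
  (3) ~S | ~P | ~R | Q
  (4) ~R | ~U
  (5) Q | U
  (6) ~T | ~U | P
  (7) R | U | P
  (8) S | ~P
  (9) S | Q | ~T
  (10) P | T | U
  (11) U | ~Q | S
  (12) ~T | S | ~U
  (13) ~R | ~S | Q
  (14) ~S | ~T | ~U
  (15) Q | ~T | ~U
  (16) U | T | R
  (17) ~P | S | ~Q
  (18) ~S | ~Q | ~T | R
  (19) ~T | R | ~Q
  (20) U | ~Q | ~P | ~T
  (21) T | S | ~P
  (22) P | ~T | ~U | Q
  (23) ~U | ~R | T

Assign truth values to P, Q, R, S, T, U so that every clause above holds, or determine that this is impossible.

P=0,  Q=1,  R=1,  S=1,  T=1,  U=0

Try R = 1.
(~U) alone gives U = 0.
(Q) alone gives Q = 1.
(T) alone gives T = 1.
(S) alone gives S = 1.
(~P) alone gives P = 0.
All clauses are satisfied.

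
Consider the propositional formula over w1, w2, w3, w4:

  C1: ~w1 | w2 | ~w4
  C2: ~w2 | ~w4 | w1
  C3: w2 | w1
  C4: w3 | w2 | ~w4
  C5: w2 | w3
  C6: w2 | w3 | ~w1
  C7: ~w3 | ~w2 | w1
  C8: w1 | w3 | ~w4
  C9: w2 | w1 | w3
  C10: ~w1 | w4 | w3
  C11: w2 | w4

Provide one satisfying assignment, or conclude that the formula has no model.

w1 ↦ 0,  w2 ↦ 1,  w3 ↦ 0,  w4 ↦ 0

Try w2 = 1.
Try w4 = 0.
Try w3 = 0.
The clause (~w1) is unit, so w1 = 0.
This assignment satisfies each clause.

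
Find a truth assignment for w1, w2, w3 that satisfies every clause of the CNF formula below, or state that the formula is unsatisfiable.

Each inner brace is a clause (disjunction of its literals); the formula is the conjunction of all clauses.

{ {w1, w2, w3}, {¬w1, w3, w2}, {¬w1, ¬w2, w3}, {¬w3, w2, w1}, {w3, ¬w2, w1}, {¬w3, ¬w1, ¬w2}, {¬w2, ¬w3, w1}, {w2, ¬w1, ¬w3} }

Case w1 = True:
Case w3 = True:
The clause (¬w2) is unit, so w2 = False.
That conflicts with the unit clause (w2).
Backtrack on w3: now try w3 = False.
The clause (w2) is unit, so w2 = True.
That conflicts with the unit clause (¬w2).
Either choice for w3 ends in contradiction.
Backtrack on w1: now try w1 = False.
Case w2 = True:
The clause (w3) is unit, so w3 = True.
That conflicts with the unit clause (¬w3).
Backtrack on w2: now try w2 = False.
The clause (w3) is unit, so w3 = True.
That conflicts with the unit clause (¬w3).
Either choice for w2 ends in contradiction.
Either choice for w1 ends in contradiction.

UNSATISFIABLE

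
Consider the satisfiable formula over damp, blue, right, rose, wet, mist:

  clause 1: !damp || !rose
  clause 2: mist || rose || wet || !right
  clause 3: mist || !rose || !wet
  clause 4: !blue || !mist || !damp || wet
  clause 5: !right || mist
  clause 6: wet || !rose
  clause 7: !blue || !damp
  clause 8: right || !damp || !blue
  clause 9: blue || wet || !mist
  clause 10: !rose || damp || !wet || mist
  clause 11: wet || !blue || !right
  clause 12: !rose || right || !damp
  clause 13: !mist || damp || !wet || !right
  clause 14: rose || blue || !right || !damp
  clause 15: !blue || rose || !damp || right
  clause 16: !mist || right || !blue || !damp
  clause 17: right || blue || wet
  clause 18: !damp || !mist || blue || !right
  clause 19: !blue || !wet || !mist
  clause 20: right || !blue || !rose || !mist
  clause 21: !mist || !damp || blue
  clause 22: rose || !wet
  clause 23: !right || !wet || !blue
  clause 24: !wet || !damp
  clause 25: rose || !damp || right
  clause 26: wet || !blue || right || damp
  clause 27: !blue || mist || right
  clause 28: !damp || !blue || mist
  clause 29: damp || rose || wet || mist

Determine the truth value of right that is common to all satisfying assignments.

Suppose right = true.
Unit clause (mist) forces mist = true.
Case damp = false:
Unit clause (!wet) forces wet = false.
Unit clause (!rose) forces rose = false.
Unit clause (blue) forces blue = true.
Now (!blue) is unsatisfied and unit — conflict.
So damp must be the other value — set damp = true.
Unit clause (!rose) forces rose = false.
Unit clause (!blue) forces blue = false.
Now (blue) is unsatisfied and unit — conflict.
Either choice for damp ends in contradiction.
So every satisfying assignment has right = False.

False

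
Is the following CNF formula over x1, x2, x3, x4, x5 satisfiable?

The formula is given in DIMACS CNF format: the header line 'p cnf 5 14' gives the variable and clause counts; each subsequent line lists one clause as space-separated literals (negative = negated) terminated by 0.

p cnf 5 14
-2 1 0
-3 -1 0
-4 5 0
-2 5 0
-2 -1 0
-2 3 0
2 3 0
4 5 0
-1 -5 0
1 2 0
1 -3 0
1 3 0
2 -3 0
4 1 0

Try x2 = False.
From the singleton clause (x3), x3 = True.
Now (¬x3) is unsatisfied and unit — conflict.
Backtrack on x2: now try x2 = True.
From the singleton clause (x1), x1 = True.
Now (¬x1) is unsatisfied and unit — conflict.
Both values of x2 lead to a conflict.
No assignment satisfies every clause.

No, unsatisfiable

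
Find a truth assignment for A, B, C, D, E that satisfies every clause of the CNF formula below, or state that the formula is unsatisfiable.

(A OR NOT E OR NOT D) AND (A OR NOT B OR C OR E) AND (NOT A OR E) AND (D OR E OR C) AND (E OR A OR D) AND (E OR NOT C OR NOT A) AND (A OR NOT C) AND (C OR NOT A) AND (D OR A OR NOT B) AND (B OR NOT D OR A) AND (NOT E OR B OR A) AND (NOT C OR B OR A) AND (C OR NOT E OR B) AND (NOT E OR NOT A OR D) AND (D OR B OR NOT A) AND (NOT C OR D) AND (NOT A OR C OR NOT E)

A: true,  B: false,  C: true,  D: true,  E: true

Try A = true.
Unit clause (E) forces E = true.
Unit clause (C) forces C = true.
Unit clause (D) forces D = true.
No clause remains; B is free.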